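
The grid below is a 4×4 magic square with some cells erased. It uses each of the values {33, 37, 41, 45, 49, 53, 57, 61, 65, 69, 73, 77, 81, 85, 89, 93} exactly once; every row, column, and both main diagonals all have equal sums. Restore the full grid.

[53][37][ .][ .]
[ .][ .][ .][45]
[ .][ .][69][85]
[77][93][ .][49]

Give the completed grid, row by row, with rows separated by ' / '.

53 37 89 73 / 65 81 61 45 / 57 41 69 85 / 77 93 33 49

The 16 entries sum to 1008, so each line sums to 1008/4 = 252.
Using row 4: 77 + 93 + 49 + ? → (4,3) = 252 − 219 = 33.
From column 4, 252 − (45 + 85 + 49) gives (1,4) = 73.
Main diagonal needs 252; the known cells sum to 171, so (2,2) = 81.
Row 1: 53 + 37 + 73 + ? = 252, so (1,3) = 89.
From column 2, 252 − (37 + 81 + 93) gives (3,2) = 41.
From column 3, 252 − (89 + 69 + 33) gives (2,3) = 61.
Row 2: 81 + 61 + 45 + ? = 252, so (2,1) = 65.
Row 3: 41 + 69 + 85 + ? = 252, so (3,1) = 57.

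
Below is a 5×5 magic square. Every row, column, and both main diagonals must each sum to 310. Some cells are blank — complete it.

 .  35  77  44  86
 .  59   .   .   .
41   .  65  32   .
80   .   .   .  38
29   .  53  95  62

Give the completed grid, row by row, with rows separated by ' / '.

From row 1, 310 − (35 + 77 + 44 + 86) gives (1,1) = 68.
Row 5 needs 310; the known cells sum to 239, so (5,2) = 71.
Using column 1: 68 + 41 + 80 + 29 + ? → (2,1) = 310 − 218 = 92.
Main diagonal must total 310; the given cells sum to 254, so (4,4) = 56.
Column 4 needs 310; the known cells sum to 227, so (2,4) = 83.
Anti-diagonal needs 310; the known cells sum to 263, so (4,2) = 47.
The remaining cell in row 4 is (4,3) = 310 − 221 = 89.
Column 2 needs 310; the known cells sum to 212, so (3,2) = 98.
Column 3 must total 310; the given cells sum to 284, so (2,3) = 26.
Row 2 needs 310; the known cells sum to 260, so (2,5) = 50.
Row 3: 41 + 98 + 65 + 32 + ? = 310, so (3,5) = 74.

68 35 77 44 86 / 92 59 26 83 50 / 41 98 65 32 74 / 80 47 89 56 38 / 29 71 53 95 62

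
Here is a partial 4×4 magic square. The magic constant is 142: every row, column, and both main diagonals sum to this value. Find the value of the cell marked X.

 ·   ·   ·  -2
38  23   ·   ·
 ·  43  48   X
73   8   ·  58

33

The remaining cell in row 4 is (4,3) = 142 − 139 = 3.
Using column 2: 23 + 43 + 8 + ? → (1,2) = 142 − 74 = 68.
The remaining cell in main diagonal is (1,1) = 142 − 129 = 13.
Anti-diagonal must total 142; the given cells sum to 114, so (2,3) = 28.
The remaining cell in row 1 is (1,3) = 142 − 79 = 63.
From row 2, 142 − (38 + 23 + 28) gives (2,4) = 53.
Using column 1: 13 + 38 + 73 + ? → (3,1) = 142 − 124 = 18.
Column 4 must total 142; the given cells sum to 109, so (3,4) = 33.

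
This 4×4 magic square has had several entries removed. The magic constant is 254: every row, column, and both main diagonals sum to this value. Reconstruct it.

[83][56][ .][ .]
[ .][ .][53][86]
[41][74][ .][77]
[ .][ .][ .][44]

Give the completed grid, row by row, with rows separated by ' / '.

Row 3 must total 254; the given cells sum to 192, so (3,3) = 62.
Column 4 must total 254; the given cells sum to 207, so (1,4) = 47.
The remaining cell in main diagonal is (2,2) = 254 − 189 = 65.
Anti-diagonal: 47 + 53 + 74 + ? = 254, so (4,1) = 80.
Using row 1: 83 + 56 + 47 + ? → (1,3) = 254 − 186 = 68.
The remaining cell in row 2 is (2,1) = 254 − 204 = 50.
Using column 2: 56 + 65 + 74 + ? → (4,2) = 254 − 195 = 59.
The remaining cell in column 3 is (4,3) = 254 − 183 = 71.

83 56 68 47 / 50 65 53 86 / 41 74 62 77 / 80 59 71 44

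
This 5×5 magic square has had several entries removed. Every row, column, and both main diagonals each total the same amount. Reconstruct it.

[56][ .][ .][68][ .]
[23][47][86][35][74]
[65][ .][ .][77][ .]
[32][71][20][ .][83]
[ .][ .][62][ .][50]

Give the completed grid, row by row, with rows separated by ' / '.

Row 2 is already complete: 23 + 47 + 86 + 35 + 74 = 265, so that is the magic constant.
From row 4, 265 − (32 + 71 + 20 + 83) gives (4,4) = 59.
Column 1 needs 265; the known cells sum to 176, so (5,1) = 89.
Column 4 needs 265; the known cells sum to 239, so (5,4) = 26.
Main diagonal: 56 + 47 + 59 + 50 + ? = 265, so (3,3) = 53.
From anti-diagonal, 265 − (35 + 53 + 71 + 89) gives (1,5) = 17.
Using row 5: 89 + 62 + 26 + 50 + ? → (5,2) = 265 − 227 = 38.
From column 3, 265 − (86 + 53 + 20 + 62) gives (1,3) = 44.
Column 5 needs 265; the known cells sum to 224, so (3,5) = 41.
Row 1 needs 265; the known cells sum to 185, so (1,2) = 80.
Row 3: 65 + 53 + 77 + 41 + ? = 265, so (3,2) = 29.

56 80 44 68 17 / 23 47 86 35 74 / 65 29 53 77 41 / 32 71 20 59 83 / 89 38 62 26 50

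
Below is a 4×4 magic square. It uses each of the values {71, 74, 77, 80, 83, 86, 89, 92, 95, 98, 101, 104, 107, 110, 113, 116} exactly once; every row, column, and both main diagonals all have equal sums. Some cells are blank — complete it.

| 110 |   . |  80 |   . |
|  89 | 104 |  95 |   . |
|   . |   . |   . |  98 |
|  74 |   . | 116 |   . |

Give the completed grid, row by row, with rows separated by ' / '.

The 16 entries sum to 1496, so each line sums to 1496/4 = 374.
The remaining cell in row 2 is (2,4) = 374 − 288 = 86.
Using column 1: 110 + 89 + 74 + ? → (3,1) = 374 − 273 = 101.
Column 3 needs 374; the known cells sum to 291, so (3,3) = 83.
Main diagonal: 110 + 104 + 83 + ? = 374, so (4,4) = 77.
Row 3 must total 374; the given cells sum to 282, so (3,2) = 92.
Row 4 must total 374; the given cells sum to 267, so (4,2) = 107.
Column 2 needs 374; the known cells sum to 303, so (1,2) = 71.
Column 4 must total 374; the given cells sum to 261, so (1,4) = 113.

110 71 80 113 / 89 104 95 86 / 101 92 83 98 / 74 107 116 77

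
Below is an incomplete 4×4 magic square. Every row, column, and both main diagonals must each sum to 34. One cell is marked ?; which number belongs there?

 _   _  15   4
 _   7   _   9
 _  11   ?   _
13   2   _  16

Row 4 needs 34; the known cells sum to 31, so (4,3) = 3.
Using column 2: 7 + 11 + 2 + ? → (1,2) = 34 − 20 = 14.
Column 4 needs 34; the known cells sum to 29, so (3,4) = 5.
From anti-diagonal, 34 − (4 + 11 + 13) gives (2,3) = 6.
Row 1 must total 34; the given cells sum to 33, so (1,1) = 1.
Row 2 needs 34; the known cells sum to 22, so (2,1) = 12.
Using column 1: 1 + 12 + 13 + ? → (3,1) = 34 − 26 = 8.
Column 3 needs 34; the known cells sum to 24, so (3,3) = 10.

10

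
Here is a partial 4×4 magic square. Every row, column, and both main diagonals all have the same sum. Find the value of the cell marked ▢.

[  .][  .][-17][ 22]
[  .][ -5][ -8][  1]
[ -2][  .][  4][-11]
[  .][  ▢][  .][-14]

Column 4 is complete and sums to -2; that is the magic constant.
The remaining cell in row 2 is (2,1) = -2 − (-12) = 10.
The remaining cell in row 3 is (3,2) = -2 − (-9) = 7.
Column 3: -17 + (-8) + 4 + ? = -2, so (4,3) = 19.
Main diagonal: -5 + 4 + (-14) + ? = -2, so (1,1) = 13.
Anti-diagonal: 22 + (-8) + 7 + ? = -2, so (4,1) = -23.
Row 1 must total -2; the given cells sum to 18, so (1,2) = -20.
The remaining cell in row 4 is (4,2) = -2 − (-18) = 16.

16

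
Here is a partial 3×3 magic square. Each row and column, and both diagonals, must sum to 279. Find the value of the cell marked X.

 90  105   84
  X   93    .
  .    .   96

87

From column 2, 279 − (105 + 93) gives (3,2) = 81.
From column 3, 279 − (84 + 96) gives (2,3) = 99.
Anti-diagonal must total 279; the given cells sum to 177, so (3,1) = 102.
The remaining cell in row 2 is (2,1) = 279 − 192 = 87.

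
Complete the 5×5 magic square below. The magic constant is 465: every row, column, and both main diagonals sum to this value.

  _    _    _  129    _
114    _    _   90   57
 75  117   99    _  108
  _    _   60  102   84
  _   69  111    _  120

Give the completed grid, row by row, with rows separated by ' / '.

63 105 72 129 96 / 114 81 123 90 57 / 75 117 99 66 108 / 126 93 60 102 84 / 87 69 111 78 120

Row 3: 75 + 117 + 99 + 108 + ? = 465, so (3,4) = 66.
Column 4 must total 465; the given cells sum to 387, so (5,4) = 78.
Column 5: 57 + 108 + 84 + 120 + ? = 465, so (1,5) = 96.
Row 5: 69 + 111 + 78 + 120 + ? = 465, so (5,1) = 87.
Using anti-diagonal: 96 + 90 + 99 + 87 + ? → (4,2) = 465 − 372 = 93.
Using row 4: 93 + 60 + 102 + 84 + ? → (4,1) = 465 − 339 = 126.
From column 1, 465 − (114 + 75 + 126 + 87) gives (1,1) = 63.
Using main diagonal: 63 + 99 + 102 + 120 + ? → (2,2) = 465 − 384 = 81.
The remaining cell in row 2 is (2,3) = 465 − 342 = 123.
Using column 2: 81 + 117 + 93 + 69 + ? → (1,2) = 465 − 360 = 105.
The remaining cell in column 3 is (1,3) = 465 − 393 = 72.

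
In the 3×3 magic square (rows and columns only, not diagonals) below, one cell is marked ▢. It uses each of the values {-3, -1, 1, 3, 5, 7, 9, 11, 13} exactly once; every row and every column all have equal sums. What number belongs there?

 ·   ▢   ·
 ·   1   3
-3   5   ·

The 9 entries sum to 45, so each line sums to 45/3 = 15.
The remaining cell in row 2 is (2,1) = 15 − 4 = 11.
Row 3: -3 + 5 + ? = 15, so (3,3) = 13.
Column 1 needs 15; the known cells sum to 8, so (1,1) = 7.
The remaining cell in column 2 is (1,2) = 15 − 6 = 9.

9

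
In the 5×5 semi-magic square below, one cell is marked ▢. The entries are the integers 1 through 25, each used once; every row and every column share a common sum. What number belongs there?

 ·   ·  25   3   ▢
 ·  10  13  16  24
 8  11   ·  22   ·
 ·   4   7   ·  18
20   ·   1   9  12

6

The entries are 1 through 25, which sum to 325, so each line sums to 325/5 = 65.
From row 2, 65 − (10 + 13 + 16 + 24) gives (2,1) = 2.
Row 5 needs 65; the known cells sum to 42, so (5,2) = 23.
Column 2 must total 65; the given cells sum to 48, so (1,2) = 17.
The remaining cell in column 3 is (3,3) = 65 − 46 = 19.
Using column 4: 3 + 16 + 22 + 9 + ? → (4,4) = 65 − 50 = 15.
From row 3, 65 − (8 + 11 + 19 + 22) gives (3,5) = 5.
The remaining cell in row 4 is (4,1) = 65 − 44 = 21.
Column 1 must total 65; the given cells sum to 51, so (1,1) = 14.
Column 5 needs 65; the known cells sum to 59, so (1,5) = 6.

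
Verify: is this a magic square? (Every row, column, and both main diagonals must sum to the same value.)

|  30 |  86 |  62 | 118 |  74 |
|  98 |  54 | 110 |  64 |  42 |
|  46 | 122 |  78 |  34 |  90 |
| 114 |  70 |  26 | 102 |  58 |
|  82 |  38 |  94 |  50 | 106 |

No — row 2 sums to 368 but column 5 sums to 370.

Row 1: 30 + 86 + 62 + 118 + 74 = 370.
Row 2: 98 + 54 + 110 + 64 + 42 = 368.
Row 3: 46 + 122 + 78 + 34 + 90 = 370.
Row 4: 114 + 70 + 26 + 102 + 58 = 370.
Row 5: 82 + 38 + 94 + 50 + 106 = 370.
Column 1: 30 + 98 + 46 + 114 + 82 = 370.
Column 2: 86 + 54 + 122 + 70 + 38 = 370.
Column 3: 62 + 110 + 78 + 26 + 94 = 370.
Column 4: 118 + 64 + 34 + 102 + 50 = 368.
Column 5: 74 + 42 + 90 + 58 + 106 = 370.
Main diagonal: 30 + 54 + 78 + 102 + 106 = 370.
Anti-diagonal: 74 + 64 + 78 + 70 + 82 = 368.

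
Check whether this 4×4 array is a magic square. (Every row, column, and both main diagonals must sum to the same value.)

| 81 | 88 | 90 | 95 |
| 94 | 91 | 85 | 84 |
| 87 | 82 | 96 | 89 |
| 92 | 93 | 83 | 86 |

Row 1: 81 + 88 + 90 + 95 = 354.
Row 2: 94 + 91 + 85 + 84 = 354.
Row 3: 87 + 82 + 96 + 89 = 354.
Row 4: 92 + 93 + 83 + 86 = 354.
Column 1: 81 + 94 + 87 + 92 = 354.
Column 2: 88 + 91 + 82 + 93 = 354.
Column 3: 90 + 85 + 96 + 83 = 354.
Column 4: 95 + 84 + 89 + 86 = 354.
Main diagonal: 81 + 91 + 96 + 86 = 354.
Anti-diagonal: 95 + 85 + 82 + 92 = 354.
All lines sum to 354.

Yes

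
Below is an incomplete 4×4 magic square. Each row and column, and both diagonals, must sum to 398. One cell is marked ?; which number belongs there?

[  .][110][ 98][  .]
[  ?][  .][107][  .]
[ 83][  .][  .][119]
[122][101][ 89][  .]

Row 4 must total 398; the given cells sum to 312, so (4,4) = 86.
From column 3, 398 − (98 + 107 + 89) gives (3,3) = 104.
From row 3, 398 − (83 + 104 + 119) gives (3,2) = 92.
Column 2: 110 + 92 + 101 + ? = 398, so (2,2) = 95.
Using main diagonal: 95 + 104 + 86 + ? → (1,1) = 398 − 285 = 113.
Anti-diagonal must total 398; the given cells sum to 321, so (1,4) = 77.
The remaining cell in column 1 is (2,1) = 398 − 318 = 80.

80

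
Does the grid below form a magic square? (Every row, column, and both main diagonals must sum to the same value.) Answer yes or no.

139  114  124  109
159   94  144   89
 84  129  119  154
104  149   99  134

Row 1: 139 + 114 + 124 + 109 = 486.
Row 2: 159 + 94 + 144 + 89 = 486.
Row 3: 84 + 129 + 119 + 154 = 486.
Row 4: 104 + 149 + 99 + 134 = 486.
Column 1: 139 + 159 + 84 + 104 = 486.
Column 2: 114 + 94 + 129 + 149 = 486.
Column 3: 124 + 144 + 119 + 99 = 486.
Column 4: 109 + 89 + 154 + 134 = 486.
Main diagonal: 139 + 94 + 119 + 134 = 486.
Anti-diagonal: 109 + 144 + 129 + 104 = 486.
All lines sum to 486.

Yes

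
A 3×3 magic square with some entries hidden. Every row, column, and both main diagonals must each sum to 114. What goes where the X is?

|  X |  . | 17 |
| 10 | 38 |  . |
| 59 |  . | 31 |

45

Row 2 needs 114; the known cells sum to 48, so (2,3) = 66.
Row 3 needs 114; the known cells sum to 90, so (3,2) = 24.
The remaining cell in column 1 is (1,1) = 114 − 69 = 45.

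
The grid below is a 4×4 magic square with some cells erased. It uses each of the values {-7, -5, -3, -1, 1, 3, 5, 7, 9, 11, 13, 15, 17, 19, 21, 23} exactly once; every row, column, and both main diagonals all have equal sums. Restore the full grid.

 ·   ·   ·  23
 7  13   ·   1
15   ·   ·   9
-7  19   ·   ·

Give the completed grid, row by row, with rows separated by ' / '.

17 -5 -3 23 / 7 13 11 1 / 15 5 3 9 / -7 19 21 -1

The 16 entries sum to 128, so each line sums to 128/4 = 32.
From row 2, 32 − (7 + 13 + 1) gives (2,3) = 11.
The remaining cell in column 1 is (1,1) = 32 − 15 = 17.
From column 4, 32 − (23 + 1 + 9) gives (4,4) = -1.
Using main diagonal: 17 + 13 + (-1) + ? → (3,3) = 32 − 29 = 3.
The remaining cell in anti-diagonal is (3,2) = 32 − 27 = 5.
Row 4 needs 32; the known cells sum to 11, so (4,3) = 21.
The remaining cell in column 2 is (1,2) = 32 − 37 = -5.
Using column 3: 11 + 3 + 21 + ? → (1,3) = 32 − 35 = -3.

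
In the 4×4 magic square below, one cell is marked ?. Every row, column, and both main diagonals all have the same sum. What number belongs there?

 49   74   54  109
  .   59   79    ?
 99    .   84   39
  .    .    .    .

Row 1 is complete and sums to 286; that is the magic constant.
The remaining cell in row 3 is (3,2) = 286 − 222 = 64.
Column 2 needs 286; the known cells sum to 197, so (4,2) = 89.
Column 3 needs 286; the known cells sum to 217, so (4,3) = 69.
Main diagonal: 49 + 59 + 84 + ? = 286, so (4,4) = 94.
The remaining cell in anti-diagonal is (4,1) = 286 − 252 = 34.
From column 1, 286 − (49 + 99 + 34) gives (2,1) = 104.
The remaining cell in column 4 is (2,4) = 286 − 242 = 44.

44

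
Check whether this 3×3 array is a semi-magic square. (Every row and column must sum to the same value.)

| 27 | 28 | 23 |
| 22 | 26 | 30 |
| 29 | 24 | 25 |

Yes

Row 1: 27 + 28 + 23 = 78.
Row 2: 22 + 26 + 30 = 78.
Row 3: 29 + 24 + 25 = 78.
Column 1: 27 + 22 + 29 = 78.
Column 2: 28 + 26 + 24 = 78.
Column 3: 23 + 30 + 25 = 78.
All lines sum to 78.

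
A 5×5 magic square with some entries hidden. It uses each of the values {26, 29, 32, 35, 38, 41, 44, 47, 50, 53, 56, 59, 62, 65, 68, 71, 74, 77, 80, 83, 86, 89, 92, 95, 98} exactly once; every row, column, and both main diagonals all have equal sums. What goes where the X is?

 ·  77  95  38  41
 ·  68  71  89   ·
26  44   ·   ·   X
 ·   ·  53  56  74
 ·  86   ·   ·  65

The 25 entries sum to 1550, so each line sums to 1550/5 = 310.
Row 1 needs 310; the known cells sum to 251, so (1,1) = 59.
Using column 2: 77 + 68 + 44 + 86 + ? → (4,2) = 310 − 275 = 35.
Using main diagonal: 59 + 68 + 56 + 65 + ? → (3,3) = 310 − 248 = 62.
From anti-diagonal, 310 − (41 + 89 + 62 + 35) gives (5,1) = 83.
Using row 4: 35 + 53 + 56 + 74 + ? → (4,1) = 310 − 218 = 92.
The remaining cell in column 1 is (2,1) = 310 − 260 = 50.
From column 3, 310 − (95 + 71 + 62 + 53) gives (5,3) = 29.
From row 2, 310 − (50 + 68 + 71 + 89) gives (2,5) = 32.
Row 5 needs 310; the known cells sum to 263, so (5,4) = 47.
Column 4: 38 + 89 + 56 + 47 + ? = 310, so (3,4) = 80.
Column 5 must total 310; the given cells sum to 212, so (3,5) = 98.

98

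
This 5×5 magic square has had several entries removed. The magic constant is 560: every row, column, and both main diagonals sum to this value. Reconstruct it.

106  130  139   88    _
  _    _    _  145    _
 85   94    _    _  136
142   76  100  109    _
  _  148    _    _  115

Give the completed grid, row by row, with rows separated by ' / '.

Row 1 needs 560; the known cells sum to 463, so (1,5) = 97.
Using row 4: 142 + 76 + 100 + 109 + ? → (4,5) = 560 − 427 = 133.
The remaining cell in column 2 is (2,2) = 560 − 448 = 112.
Column 5 must total 560; the given cells sum to 481, so (2,5) = 79.
Main diagonal: 106 + 112 + 109 + 115 + ? = 560, so (3,3) = 118.
Using anti-diagonal: 97 + 145 + 118 + 76 + ? → (5,1) = 560 − 436 = 124.
Row 3 must total 560; the given cells sum to 433, so (3,4) = 127.
The remaining cell in column 1 is (2,1) = 560 − 457 = 103.
Column 4 needs 560; the known cells sum to 469, so (5,4) = 91.
Row 2 must total 560; the given cells sum to 439, so (2,3) = 121.
Using row 5: 124 + 148 + 91 + 115 + ? → (5,3) = 560 − 478 = 82.

106 130 139 88 97 / 103 112 121 145 79 / 85 94 118 127 136 / 142 76 100 109 133 / 124 148 82 91 115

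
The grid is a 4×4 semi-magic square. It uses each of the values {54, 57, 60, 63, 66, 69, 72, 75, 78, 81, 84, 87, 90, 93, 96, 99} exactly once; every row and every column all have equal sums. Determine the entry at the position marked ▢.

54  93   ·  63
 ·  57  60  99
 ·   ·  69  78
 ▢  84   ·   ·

75

The 16 entries sum to 1224, so each line sums to 1224/4 = 306.
Row 1: 54 + 93 + 63 + ? = 306, so (1,3) = 96.
Row 2 needs 306; the known cells sum to 216, so (2,1) = 90.
Column 2: 93 + 57 + 84 + ? = 306, so (3,2) = 72.
Column 3 must total 306; the given cells sum to 225, so (4,3) = 81.
Column 4 must total 306; the given cells sum to 240, so (4,4) = 66.
Row 3 must total 306; the given cells sum to 219, so (3,1) = 87.
Row 4 needs 306; the known cells sum to 231, so (4,1) = 75.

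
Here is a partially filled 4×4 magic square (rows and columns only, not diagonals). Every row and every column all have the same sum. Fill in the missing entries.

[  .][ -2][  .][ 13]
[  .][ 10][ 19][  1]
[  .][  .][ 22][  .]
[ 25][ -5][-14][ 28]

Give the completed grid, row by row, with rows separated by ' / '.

Row 4 is already complete: 25 + -5 + -14 + 28 = 34, so that is the magic constant.
Using row 2: 10 + 19 + 1 + ? → (2,1) = 34 − 30 = 4.
The remaining cell in column 2 is (3,2) = 34 − 3 = 31.
Column 3 needs 34; the known cells sum to 27, so (1,3) = 7.
Column 4: 13 + 1 + 28 + ? = 34, so (3,4) = -8.
From row 1, 34 − (-2 + 7 + 13) gives (1,1) = 16.
Row 3 needs 34; the known cells sum to 45, so (3,1) = -11.

16 -2 7 13 / 4 10 19 1 / -11 31 22 -8 / 25 -5 -14 28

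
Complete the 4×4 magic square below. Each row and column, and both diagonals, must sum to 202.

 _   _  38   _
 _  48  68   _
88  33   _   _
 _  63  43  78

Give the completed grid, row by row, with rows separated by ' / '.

23 58 38 83 / 73 48 68 13 / 88 33 53 28 / 18 63 43 78

Row 4 must total 202; the given cells sum to 184, so (4,1) = 18.
From column 2, 202 − (48 + 33 + 63) gives (1,2) = 58.
The remaining cell in column 3 is (3,3) = 202 − 149 = 53.
Main diagonal: 48 + 53 + 78 + ? = 202, so (1,1) = 23.
Anti-diagonal: 68 + 33 + 18 + ? = 202, so (1,4) = 83.
Row 3: 88 + 33 + 53 + ? = 202, so (3,4) = 28.
Column 1 needs 202; the known cells sum to 129, so (2,1) = 73.
Column 4 needs 202; the known cells sum to 189, so (2,4) = 13.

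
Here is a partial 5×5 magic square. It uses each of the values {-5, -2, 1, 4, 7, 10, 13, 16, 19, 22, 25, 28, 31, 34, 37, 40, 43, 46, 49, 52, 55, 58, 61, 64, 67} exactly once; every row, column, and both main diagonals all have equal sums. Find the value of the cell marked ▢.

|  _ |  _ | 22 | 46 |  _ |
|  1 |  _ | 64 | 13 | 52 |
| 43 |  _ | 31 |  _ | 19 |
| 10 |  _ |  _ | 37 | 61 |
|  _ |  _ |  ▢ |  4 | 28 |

The 25 entries sum to 775, so each line sums to 775/5 = 155.
From row 2, 155 − (1 + 64 + 13 + 52) gives (2,2) = 25.
Column 4 must total 155; the given cells sum to 100, so (3,4) = 55.
Column 5 needs 155; the known cells sum to 160, so (1,5) = -5.
Main diagonal needs 155; the known cells sum to 121, so (1,1) = 34.
Row 1 needs 155; the known cells sum to 97, so (1,2) = 58.
The remaining cell in row 3 is (3,2) = 155 − 148 = 7.
Column 1 needs 155; the known cells sum to 88, so (5,1) = 67.
Anti-diagonal must total 155; the given cells sum to 106, so (4,2) = 49.
Row 4 must total 155; the given cells sum to 157, so (4,3) = -2.
Column 2 must total 155; the given cells sum to 139, so (5,2) = 16.
Column 3 needs 155; the known cells sum to 115, so (5,3) = 40.

40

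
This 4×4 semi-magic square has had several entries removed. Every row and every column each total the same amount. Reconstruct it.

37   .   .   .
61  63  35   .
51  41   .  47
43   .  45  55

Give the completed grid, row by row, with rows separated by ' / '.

Column 1 is already complete: 37 + 61 + 51 + 43 = 192, so that is the magic constant.
Row 2 needs 192; the known cells sum to 159, so (2,4) = 33.
Row 3 must total 192; the given cells sum to 139, so (3,3) = 53.
Row 4 needs 192; the known cells sum to 143, so (4,2) = 49.
Column 2: 63 + 41 + 49 + ? = 192, so (1,2) = 39.
From column 3, 192 − (35 + 53 + 45) gives (1,3) = 59.
From column 4, 192 − (33 + 47 + 55) gives (1,4) = 57.

37 39 59 57 / 61 63 35 33 / 51 41 53 47 / 43 49 45 55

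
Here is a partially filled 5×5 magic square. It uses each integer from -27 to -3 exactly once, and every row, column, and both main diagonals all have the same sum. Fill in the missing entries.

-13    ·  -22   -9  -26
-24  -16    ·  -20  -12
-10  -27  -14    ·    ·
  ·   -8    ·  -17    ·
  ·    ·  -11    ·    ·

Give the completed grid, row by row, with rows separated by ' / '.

The entries are -27 through -3, which sum to -375, so each line sums to -375/5 = -75.
Row 1 must total -75; the given cells sum to -70, so (1,2) = -5.
Row 2 must total -75; the given cells sum to -72, so (2,3) = -3.
The remaining cell in column 2 is (5,2) = -75 − (-56) = -19.
From column 3, -75 − (-22 + (-3) + (-14) + (-11)) gives (4,3) = -25.
Using main diagonal: -13 + (-16) + (-14) + (-17) + ? → (5,5) = -75 − (-60) = -15.
From anti-diagonal, -75 − (-26 + (-20) + (-14) + (-8)) gives (5,1) = -7.
Using row 5: -7 + (-19) + (-11) + (-15) + ? → (5,4) = -75 − (-52) = -23.
The remaining cell in column 1 is (4,1) = -75 − (-54) = -21.
Using column 4: -9 + (-20) + (-17) + (-23) + ? → (3,4) = -75 − (-69) = -6.
Row 3 needs -75; the known cells sum to -57, so (3,5) = -18.
Row 4: -21 + (-8) + (-25) + (-17) + ? = -75, so (4,5) = -4.

-13 -5 -22 -9 -26 / -24 -16 -3 -20 -12 / -10 -27 -14 -6 -18 / -21 -8 -25 -17 -4 / -7 -19 -11 -23 -15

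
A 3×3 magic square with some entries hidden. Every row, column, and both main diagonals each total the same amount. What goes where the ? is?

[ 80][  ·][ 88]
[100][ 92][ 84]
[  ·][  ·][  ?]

104

Row 2 is complete and sums to 276; that is the magic constant.
Row 1 needs 276; the known cells sum to 168, so (1,2) = 108.
From column 1, 276 − (80 + 100) gives (3,1) = 96.
Column 2: 108 + 92 + ? = 276, so (3,2) = 76.
From column 3, 276 − (88 + 84) gives (3,3) = 104.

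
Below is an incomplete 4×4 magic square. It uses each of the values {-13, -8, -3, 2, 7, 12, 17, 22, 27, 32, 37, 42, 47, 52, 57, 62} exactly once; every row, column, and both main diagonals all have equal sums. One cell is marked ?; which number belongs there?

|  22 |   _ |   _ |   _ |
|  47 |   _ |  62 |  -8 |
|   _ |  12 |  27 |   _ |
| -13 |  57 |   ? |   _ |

2

The 16 entries sum to 392, so each line sums to 392/4 = 98.
Using row 2: 47 + 62 + (-8) + ? → (2,2) = 98 − 101 = -3.
From column 1, 98 − (22 + 47 + (-13)) gives (3,1) = 42.
The remaining cell in column 2 is (1,2) = 98 − 66 = 32.
Using main diagonal: 22 + (-3) + 27 + ? → (4,4) = 98 − 46 = 52.
Anti-diagonal needs 98; the known cells sum to 61, so (1,4) = 37.
The remaining cell in row 1 is (1,3) = 98 − 91 = 7.
The remaining cell in row 3 is (3,4) = 98 − 81 = 17.
The remaining cell in row 4 is (4,3) = 98 − 96 = 2.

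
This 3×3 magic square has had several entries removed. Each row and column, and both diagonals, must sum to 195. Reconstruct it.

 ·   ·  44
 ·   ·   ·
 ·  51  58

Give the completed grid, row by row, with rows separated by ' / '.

72 79 44 / 37 65 93 / 86 51 58

Using row 3: 51 + 58 + ? → (3,1) = 195 − 109 = 86.
Column 3: 44 + 58 + ? = 195, so (2,3) = 93.
Anti-diagonal: 44 + 86 + ? = 195, so (2,2) = 65.
Row 2 must total 195; the given cells sum to 158, so (2,1) = 37.
Column 1 must total 195; the given cells sum to 123, so (1,1) = 72.
Column 2: 65 + 51 + ? = 195, so (1,2) = 79.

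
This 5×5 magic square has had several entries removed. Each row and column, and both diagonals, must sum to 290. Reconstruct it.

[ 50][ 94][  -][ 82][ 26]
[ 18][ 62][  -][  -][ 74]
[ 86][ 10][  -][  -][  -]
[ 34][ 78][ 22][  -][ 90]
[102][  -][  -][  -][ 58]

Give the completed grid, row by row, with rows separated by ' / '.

Using row 1: 50 + 94 + 82 + 26 + ? → (1,3) = 290 − 252 = 38.
Row 4: 34 + 78 + 22 + 90 + ? = 290, so (4,4) = 66.
Column 2 must total 290; the given cells sum to 244, so (5,2) = 46.
Column 5 needs 290; the known cells sum to 248, so (3,5) = 42.
Main diagonal must total 290; the given cells sum to 236, so (3,3) = 54.
Anti-diagonal: 26 + 54 + 78 + 102 + ? = 290, so (2,4) = 30.
Row 2 needs 290; the known cells sum to 184, so (2,3) = 106.
Row 3: 86 + 10 + 54 + 42 + ? = 290, so (3,4) = 98.
Column 3 needs 290; the known cells sum to 220, so (5,3) = 70.
Column 4 must total 290; the given cells sum to 276, so (5,4) = 14.

50 94 38 82 26 / 18 62 106 30 74 / 86 10 54 98 42 / 34 78 22 66 90 / 102 46 70 14 58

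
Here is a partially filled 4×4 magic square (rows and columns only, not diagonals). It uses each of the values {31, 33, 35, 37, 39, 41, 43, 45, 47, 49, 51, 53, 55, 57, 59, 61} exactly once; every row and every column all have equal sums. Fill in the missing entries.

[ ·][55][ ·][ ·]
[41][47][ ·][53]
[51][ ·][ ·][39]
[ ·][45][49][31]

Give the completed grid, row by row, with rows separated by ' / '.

33 55 35 61 / 41 47 43 53 / 51 37 57 39 / 59 45 49 31

The 16 entries sum to 736, so each line sums to 736/4 = 184.
The remaining cell in row 2 is (2,3) = 184 − 141 = 43.
Row 4 needs 184; the known cells sum to 125, so (4,1) = 59.
From column 1, 184 − (41 + 51 + 59) gives (1,1) = 33.
Column 2 must total 184; the given cells sum to 147, so (3,2) = 37.
From column 4, 184 − (53 + 39 + 31) gives (1,4) = 61.
Row 1: 33 + 55 + 61 + ? = 184, so (1,3) = 35.
Using row 3: 51 + 37 + 39 + ? → (3,3) = 184 − 127 = 57.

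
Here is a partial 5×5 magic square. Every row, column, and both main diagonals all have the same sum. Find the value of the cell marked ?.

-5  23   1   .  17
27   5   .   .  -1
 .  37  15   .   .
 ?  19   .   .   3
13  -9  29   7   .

Column 2 is complete and sums to 75; that is the magic constant.
Row 1: -5 + 23 + 1 + 17 + ? = 75, so (1,4) = 39.
From row 5, 75 − (13 + (-9) + 29 + 7) gives (5,5) = 35.
Column 5 must total 75; the given cells sum to 54, so (3,5) = 21.
Main diagonal: -5 + 5 + 15 + 35 + ? = 75, so (4,4) = 25.
Using anti-diagonal: 17 + 15 + 19 + 13 + ? → (2,4) = 75 − 64 = 11.
Using row 2: 27 + 5 + 11 + (-1) + ? → (2,3) = 75 − 42 = 33.
Using column 3: 1 + 33 + 15 + 29 + ? → (4,3) = 75 − 78 = -3.
From column 4, 75 − (39 + 11 + 25 + 7) gives (3,4) = -7.
Using row 3: 37 + 15 + (-7) + 21 + ? → (3,1) = 75 − 66 = 9.
The remaining cell in row 4 is (4,1) = 75 − 44 = 31.

31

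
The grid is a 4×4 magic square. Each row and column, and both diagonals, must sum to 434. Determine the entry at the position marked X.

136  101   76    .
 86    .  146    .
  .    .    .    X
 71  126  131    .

116

The remaining cell in row 1 is (1,4) = 434 − 313 = 121.
From row 4, 434 − (71 + 126 + 131) gives (4,4) = 106.
The remaining cell in column 1 is (3,1) = 434 − 293 = 141.
Column 3 needs 434; the known cells sum to 353, so (3,3) = 81.
From main diagonal, 434 − (136 + 81 + 106) gives (2,2) = 111.
Anti-diagonal needs 434; the known cells sum to 338, so (3,2) = 96.
Using row 2: 86 + 111 + 146 + ? → (2,4) = 434 − 343 = 91.
The remaining cell in row 3 is (3,4) = 434 − 318 = 116.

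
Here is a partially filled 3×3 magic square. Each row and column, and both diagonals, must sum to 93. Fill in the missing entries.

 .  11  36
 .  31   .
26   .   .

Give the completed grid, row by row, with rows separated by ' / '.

46 11 36 / 21 31 41 / 26 51 16

Row 1 must total 93; the given cells sum to 47, so (1,1) = 46.
From column 1, 93 − (46 + 26) gives (2,1) = 21.
Column 2 must total 93; the given cells sum to 42, so (3,2) = 51.
From main diagonal, 93 − (46 + 31) gives (3,3) = 16.
Row 2 needs 93; the known cells sum to 52, so (2,3) = 41.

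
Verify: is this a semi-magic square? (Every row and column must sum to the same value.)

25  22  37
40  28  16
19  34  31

Yes

Row 1: 25 + 22 + 37 = 84.
Row 2: 40 + 28 + 16 = 84.
Row 3: 19 + 34 + 31 = 84.
Column 1: 25 + 40 + 19 = 84.
Column 2: 22 + 28 + 34 = 84.
Column 3: 37 + 16 + 31 = 84.
All lines sum to 84.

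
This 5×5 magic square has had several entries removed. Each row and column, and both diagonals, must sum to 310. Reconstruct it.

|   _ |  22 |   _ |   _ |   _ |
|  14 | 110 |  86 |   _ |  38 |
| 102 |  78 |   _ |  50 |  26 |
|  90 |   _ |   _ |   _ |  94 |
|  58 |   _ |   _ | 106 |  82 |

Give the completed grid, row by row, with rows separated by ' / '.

The remaining cell in row 2 is (2,4) = 310 − 248 = 62.
The remaining cell in row 3 is (3,3) = 310 − 256 = 54.
Using column 1: 14 + 102 + 90 + 58 + ? → (1,1) = 310 − 264 = 46.
Using column 5: 38 + 26 + 94 + 82 + ? → (1,5) = 310 − 240 = 70.
Using main diagonal: 46 + 110 + 54 + 82 + ? → (4,4) = 310 − 292 = 18.
Using anti-diagonal: 70 + 62 + 54 + 58 + ? → (4,2) = 310 − 244 = 66.
Row 4 must total 310; the given cells sum to 268, so (4,3) = 42.
Column 2 needs 310; the known cells sum to 276, so (5,2) = 34.
Column 4 must total 310; the given cells sum to 236, so (1,4) = 74.
Row 1 needs 310; the known cells sum to 212, so (1,3) = 98.
Row 5 needs 310; the known cells sum to 280, so (5,3) = 30.

46 22 98 74 70 / 14 110 86 62 38 / 102 78 54 50 26 / 90 66 42 18 94 / 58 34 30 106 82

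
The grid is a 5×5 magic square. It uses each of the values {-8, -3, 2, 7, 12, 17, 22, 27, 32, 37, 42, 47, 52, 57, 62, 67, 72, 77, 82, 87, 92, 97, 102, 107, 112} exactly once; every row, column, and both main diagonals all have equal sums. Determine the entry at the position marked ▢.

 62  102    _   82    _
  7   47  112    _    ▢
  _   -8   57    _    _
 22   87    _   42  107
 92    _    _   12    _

The 25 entries sum to 1300, so each line sums to 1300/5 = 260.
Row 4 needs 260; the known cells sum to 258, so (4,3) = 2.
Column 1 needs 260; the known cells sum to 183, so (3,1) = 77.
Column 2 must total 260; the given cells sum to 228, so (5,2) = 32.
From main diagonal, 260 − (62 + 47 + 57 + 42) gives (5,5) = 52.
Using row 5: 92 + 32 + 12 + 52 + ? → (5,3) = 260 − 188 = 72.
From column 3, 260 − (112 + 57 + 2 + 72) gives (1,3) = 17.
From row 1, 260 − (62 + 102 + 17 + 82) gives (1,5) = -3.
Anti-diagonal: -3 + 57 + 87 + 92 + ? = 260, so (2,4) = 27.
The remaining cell in row 2 is (2,5) = 260 − 193 = 67.

67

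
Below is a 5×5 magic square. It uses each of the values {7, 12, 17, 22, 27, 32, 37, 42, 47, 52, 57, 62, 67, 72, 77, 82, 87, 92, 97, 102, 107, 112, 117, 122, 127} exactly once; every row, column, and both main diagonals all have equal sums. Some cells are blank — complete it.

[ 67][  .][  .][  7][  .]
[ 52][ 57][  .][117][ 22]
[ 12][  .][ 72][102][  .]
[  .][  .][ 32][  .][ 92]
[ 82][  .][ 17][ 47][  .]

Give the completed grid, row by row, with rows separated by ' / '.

The 25 entries sum to 1675, so each line sums to 1675/5 = 335.
Using row 2: 52 + 57 + 117 + 22 + ? → (2,3) = 335 − 248 = 87.
Using column 1: 67 + 52 + 12 + 82 + ? → (4,1) = 335 − 213 = 122.
Column 3 must total 335; the given cells sum to 208, so (1,3) = 127.
From column 4, 335 − (7 + 117 + 102 + 47) gives (4,4) = 62.
From main diagonal, 335 − (67 + 57 + 72 + 62) gives (5,5) = 77.
Using row 4: 122 + 32 + 62 + 92 + ? → (4,2) = 335 − 308 = 27.
Row 5 must total 335; the given cells sum to 223, so (5,2) = 112.
Using anti-diagonal: 117 + 72 + 27 + 82 + ? → (1,5) = 335 − 298 = 37.
Using row 1: 67 + 127 + 7 + 37 + ? → (1,2) = 335 − 238 = 97.
Column 2 needs 335; the known cells sum to 293, so (3,2) = 42.
Using column 5: 37 + 22 + 92 + 77 + ? → (3,5) = 335 − 228 = 107.

67 97 127 7 37 / 52 57 87 117 22 / 12 42 72 102 107 / 122 27 32 62 92 / 82 112 17 47 77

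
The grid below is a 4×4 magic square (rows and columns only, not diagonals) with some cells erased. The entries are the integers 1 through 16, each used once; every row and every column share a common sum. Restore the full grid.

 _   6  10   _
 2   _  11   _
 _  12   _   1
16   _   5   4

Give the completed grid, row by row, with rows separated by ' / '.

3 6 10 15 / 2 7 11 14 / 13 12 8 1 / 16 9 5 4

The entries are 1 through 16, which sum to 136, so each line sums to 136/4 = 34.
From row 4, 34 − (16 + 5 + 4) gives (4,2) = 9.
The remaining cell in column 2 is (2,2) = 34 − 27 = 7.
Column 3: 10 + 11 + 5 + ? = 34, so (3,3) = 8.
Using row 2: 2 + 7 + 11 + ? → (2,4) = 34 − 20 = 14.
Row 3 must total 34; the given cells sum to 21, so (3,1) = 13.
Using column 1: 2 + 13 + 16 + ? → (1,1) = 34 − 31 = 3.
From column 4, 34 − (14 + 1 + 4) gives (1,4) = 15.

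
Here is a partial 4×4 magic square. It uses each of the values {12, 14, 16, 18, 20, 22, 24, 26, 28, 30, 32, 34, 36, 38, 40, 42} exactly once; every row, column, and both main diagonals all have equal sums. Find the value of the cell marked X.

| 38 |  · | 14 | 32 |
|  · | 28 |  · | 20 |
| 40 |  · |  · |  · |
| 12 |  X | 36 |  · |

34

The 16 entries sum to 432, so each line sums to 432/4 = 108.
Using row 1: 38 + 14 + 32 + ? → (1,2) = 108 − 84 = 24.
Using column 1: 38 + 40 + 12 + ? → (2,1) = 108 − 90 = 18.
Row 2: 18 + 28 + 20 + ? = 108, so (2,3) = 42.
Using column 3: 14 + 42 + 36 + ? → (3,3) = 108 − 92 = 16.
From main diagonal, 108 − (38 + 28 + 16) gives (4,4) = 26.
Using anti-diagonal: 32 + 42 + 12 + ? → (3,2) = 108 − 86 = 22.
Row 3 needs 108; the known cells sum to 78, so (3,4) = 30.
Row 4 needs 108; the known cells sum to 74, so (4,2) = 34.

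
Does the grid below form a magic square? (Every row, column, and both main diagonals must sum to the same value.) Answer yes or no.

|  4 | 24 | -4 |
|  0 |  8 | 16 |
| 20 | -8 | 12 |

Row 1: 4 + 24 + (-4) = 24.
Row 2: 0 + 8 + 16 = 24.
Row 3: 20 + (-8) + 12 = 24.
Column 1: 4 + 0 + 20 = 24.
Column 2: 24 + 8 + (-8) = 24.
Column 3: -4 + 16 + 12 = 24.
Main diagonal: 4 + 8 + 12 = 24.
Anti-diagonal: -4 + 8 + 20 = 24.
All lines sum to 24.

Yes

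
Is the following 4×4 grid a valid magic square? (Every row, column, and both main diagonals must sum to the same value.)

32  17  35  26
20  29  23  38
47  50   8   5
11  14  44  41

Row 1: 32 + 17 + 35 + 26 = 110.
Row 2: 20 + 29 + 23 + 38 = 110.
Row 3: 47 + 50 + 8 + 5 = 110.
Row 4: 11 + 14 + 44 + 41 = 110.
Column 1: 32 + 20 + 47 + 11 = 110.
Column 2: 17 + 29 + 50 + 14 = 110.
Column 3: 35 + 23 + 8 + 44 = 110.
Column 4: 26 + 38 + 5 + 41 = 110.
Main diagonal: 32 + 29 + 8 + 41 = 110.
Anti-diagonal: 26 + 23 + 50 + 11 = 110.
All lines sum to 110.

Yes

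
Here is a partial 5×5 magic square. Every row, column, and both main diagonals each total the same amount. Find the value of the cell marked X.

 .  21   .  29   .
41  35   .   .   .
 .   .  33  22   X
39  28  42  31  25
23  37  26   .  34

36

Row 4 is complete and sums to 165; that is the magic constant.
From row 5, 165 − (23 + 37 + 26 + 34) gives (5,4) = 45.
Column 2: 21 + 35 + 28 + 37 + ? = 165, so (3,2) = 44.
Column 4 must total 165; the given cells sum to 127, so (2,4) = 38.
Using main diagonal: 35 + 33 + 31 + 34 + ? → (1,1) = 165 − 133 = 32.
From anti-diagonal, 165 − (38 + 33 + 28 + 23) gives (1,5) = 43.
Using row 1: 32 + 21 + 29 + 43 + ? → (1,3) = 165 − 125 = 40.
Column 1: 32 + 41 + 39 + 23 + ? = 165, so (3,1) = 30.
Column 3: 40 + 33 + 42 + 26 + ? = 165, so (2,3) = 24.
Using row 2: 41 + 35 + 24 + 38 + ? → (2,5) = 165 − 138 = 27.
Row 3: 30 + 44 + 33 + 22 + ? = 165, so (3,5) = 36.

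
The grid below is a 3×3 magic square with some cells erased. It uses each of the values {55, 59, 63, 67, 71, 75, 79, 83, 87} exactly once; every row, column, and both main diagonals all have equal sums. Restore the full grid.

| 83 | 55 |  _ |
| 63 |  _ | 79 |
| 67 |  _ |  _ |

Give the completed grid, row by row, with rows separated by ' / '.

83 55 75 / 63 71 79 / 67 87 59

The 9 entries sum to 639, so each line sums to 639/3 = 213.
The remaining cell in row 1 is (1,3) = 213 − 138 = 75.
From row 2, 213 − (63 + 79) gives (2,2) = 71.
Using column 2: 55 + 71 + ? → (3,2) = 213 − 126 = 87.
Using column 3: 75 + 79 + ? → (3,3) = 213 − 154 = 59.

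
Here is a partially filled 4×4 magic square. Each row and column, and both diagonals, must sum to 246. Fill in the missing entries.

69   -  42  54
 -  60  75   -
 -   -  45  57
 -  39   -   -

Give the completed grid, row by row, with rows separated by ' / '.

69 81 42 54 / 48 60 75 63 / 78 66 45 57 / 51 39 84 72

Row 1: 69 + 42 + 54 + ? = 246, so (1,2) = 81.
Column 2 needs 246; the known cells sum to 180, so (3,2) = 66.
Column 3: 42 + 75 + 45 + ? = 246, so (4,3) = 84.
Using main diagonal: 69 + 60 + 45 + ? → (4,4) = 246 − 174 = 72.
From anti-diagonal, 246 − (54 + 75 + 66) gives (4,1) = 51.
The remaining cell in row 3 is (3,1) = 246 − 168 = 78.
Column 1: 69 + 78 + 51 + ? = 246, so (2,1) = 48.
Column 4 must total 246; the given cells sum to 183, so (2,4) = 63.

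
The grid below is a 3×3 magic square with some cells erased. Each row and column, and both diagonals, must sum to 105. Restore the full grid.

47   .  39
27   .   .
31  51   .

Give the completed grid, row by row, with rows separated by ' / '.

Using row 1: 47 + 39 + ? → (1,2) = 105 − 86 = 19.
The remaining cell in row 3 is (3,3) = 105 − 82 = 23.
Column 2 must total 105; the given cells sum to 70, so (2,2) = 35.
Column 3: 39 + 23 + ? = 105, so (2,3) = 43.

47 19 39 / 27 35 43 / 31 51 23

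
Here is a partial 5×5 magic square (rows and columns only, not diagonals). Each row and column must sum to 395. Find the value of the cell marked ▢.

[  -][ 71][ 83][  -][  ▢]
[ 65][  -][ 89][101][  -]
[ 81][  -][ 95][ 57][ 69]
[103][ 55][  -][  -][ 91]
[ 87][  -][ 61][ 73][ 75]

Row 3: 81 + 95 + 57 + 69 + ? = 395, so (3,2) = 93.
Row 5 must total 395; the given cells sum to 296, so (5,2) = 99.
Column 1: 65 + 81 + 103 + 87 + ? = 395, so (1,1) = 59.
Using column 2: 71 + 93 + 55 + 99 + ? → (2,2) = 395 − 318 = 77.
Column 3: 83 + 89 + 95 + 61 + ? = 395, so (4,3) = 67.
Row 2 must total 395; the given cells sum to 332, so (2,5) = 63.
The remaining cell in row 4 is (4,4) = 395 − 316 = 79.
Column 4 must total 395; the given cells sum to 310, so (1,4) = 85.
Column 5: 63 + 69 + 91 + 75 + ? = 395, so (1,5) = 97.

97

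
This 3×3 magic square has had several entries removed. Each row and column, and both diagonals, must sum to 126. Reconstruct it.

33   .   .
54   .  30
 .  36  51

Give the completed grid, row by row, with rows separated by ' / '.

33 48 45 / 54 42 30 / 39 36 51

Row 2: 54 + 30 + ? = 126, so (2,2) = 42.
From row 3, 126 − (36 + 51) gives (3,1) = 39.
Column 2: 42 + 36 + ? = 126, so (1,2) = 48.
From column 3, 126 − (30 + 51) gives (1,3) = 45.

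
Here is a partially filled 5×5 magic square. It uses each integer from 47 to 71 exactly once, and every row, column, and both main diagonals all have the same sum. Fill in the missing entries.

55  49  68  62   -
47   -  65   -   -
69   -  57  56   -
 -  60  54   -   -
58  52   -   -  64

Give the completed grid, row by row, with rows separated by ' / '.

55 49 68 62 61 / 47 71 65 59 53 / 69 63 57 56 50 / 66 60 54 48 67 / 58 52 51 70 64

The entries are 47 through 71, which sum to 1475, so each line sums to 1475/5 = 295.
The remaining cell in row 1 is (1,5) = 295 − 234 = 61.
From column 1, 295 − (55 + 47 + 69 + 58) gives (4,1) = 66.
Column 3: 68 + 65 + 57 + 54 + ? = 295, so (5,3) = 51.
Anti-diagonal needs 295; the known cells sum to 236, so (2,4) = 59.
Row 5: 58 + 52 + 51 + 64 + ? = 295, so (5,4) = 70.
The remaining cell in column 4 is (4,4) = 295 − 247 = 48.
Main diagonal must total 295; the given cells sum to 224, so (2,2) = 71.
Row 2: 47 + 71 + 65 + 59 + ? = 295, so (2,5) = 53.
The remaining cell in row 4 is (4,5) = 295 − 228 = 67.
The remaining cell in column 2 is (3,2) = 295 − 232 = 63.
The remaining cell in column 5 is (3,5) = 295 − 245 = 50.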